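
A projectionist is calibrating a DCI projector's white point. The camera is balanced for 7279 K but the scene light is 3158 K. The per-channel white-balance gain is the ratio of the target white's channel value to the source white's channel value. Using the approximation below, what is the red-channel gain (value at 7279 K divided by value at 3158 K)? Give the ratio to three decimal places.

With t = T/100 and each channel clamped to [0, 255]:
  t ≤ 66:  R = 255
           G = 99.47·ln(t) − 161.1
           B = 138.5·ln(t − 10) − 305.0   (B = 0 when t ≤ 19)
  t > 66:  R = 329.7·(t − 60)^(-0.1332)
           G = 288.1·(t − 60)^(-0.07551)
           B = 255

At 3158 K (t = 31.58):
  R = 255 by definition for t ≤ 66.
At 7279 K (t = 72.79):
  R = 329.7·(72.79 − 60)^(-0.1332) = 329.7·12.79^(-0.1332) = 329.7·0.71214 = 234.792.
Gain = 234.792 / 255.000 = 0.9208 → 0.921.

0.921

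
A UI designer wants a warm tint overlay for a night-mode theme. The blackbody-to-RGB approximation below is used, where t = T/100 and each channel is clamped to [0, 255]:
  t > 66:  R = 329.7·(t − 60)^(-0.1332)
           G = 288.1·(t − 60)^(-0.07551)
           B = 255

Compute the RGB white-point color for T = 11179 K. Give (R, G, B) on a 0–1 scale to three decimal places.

t = 11179/100 = 111.79; the t > 66 branch applies.
R = 329.7·(111.79 − 60)^(-0.1332) = 329.7·51.79^(-0.1332) = 329.7·0.59110 = 194.886.
G = 288.1·(111.79 − 60)^(-0.07551) = 288.1·51.79^(-0.07551) = 288.1·0.74226 = 213.846.
B = 255 by definition for t > 66.
Dividing each by 255: (0.7643, 0.8386, 1.0000) → (0.764, 0.839, 1.000).

(0.764, 0.839, 1.000)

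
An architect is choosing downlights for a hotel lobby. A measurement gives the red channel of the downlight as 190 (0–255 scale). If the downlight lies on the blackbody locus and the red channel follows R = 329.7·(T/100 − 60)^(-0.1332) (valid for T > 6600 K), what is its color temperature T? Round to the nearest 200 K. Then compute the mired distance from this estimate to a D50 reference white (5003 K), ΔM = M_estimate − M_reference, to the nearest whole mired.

-118 mireds

(t − 60)^(-0.1332) = 190/329.7 = 0.57628.
t − 60 = 0.57628^(1/-0.1332) = 0.57628^(-7.508) = 62.667, so t = 122.667.
T = 100·t = 12267 K → 12200 K to the nearest 200 K.
M_estimate = 10⁶/12200 = 81.97; M_reference = 10⁶/5003 = 199.88.
ΔM = 81.97 − 199.88 = -117.91 → -118 mireds.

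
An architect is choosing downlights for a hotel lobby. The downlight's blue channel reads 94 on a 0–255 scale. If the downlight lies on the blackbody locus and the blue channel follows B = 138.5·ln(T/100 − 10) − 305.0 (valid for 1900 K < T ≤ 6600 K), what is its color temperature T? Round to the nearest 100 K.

2800 K

ln(t − 10) = (94 + 305.0) / 138.5 = 2.8809.
t − 10 = e^2.8809 = 17.830, so t = 27.830.
T = 100·t = 2783 K → 2800 K to the nearest 100 K.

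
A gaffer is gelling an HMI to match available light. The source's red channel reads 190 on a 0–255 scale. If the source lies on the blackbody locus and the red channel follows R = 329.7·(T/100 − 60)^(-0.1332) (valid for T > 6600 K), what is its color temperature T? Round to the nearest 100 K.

12300 K

(t − 60)^(-0.1332) = 190/329.7 = 0.57628.
t − 60 = 0.57628^(1/-0.1332) = 0.57628^(-7.508) = 62.667, so t = 122.667.
T = 100·t = 12267 K → 12300 K to the nearest 100 K.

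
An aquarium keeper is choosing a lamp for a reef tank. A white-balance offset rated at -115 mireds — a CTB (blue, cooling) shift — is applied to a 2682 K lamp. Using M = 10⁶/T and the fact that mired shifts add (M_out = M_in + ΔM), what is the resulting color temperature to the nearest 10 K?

M_in = 10⁶/2682 = 372.86 mireds.
M_out = 372.86 + (-115) = 257.86 mireds.
T_out = 10⁶/257.86 = 3878.1 K → 3880 K.

3880 K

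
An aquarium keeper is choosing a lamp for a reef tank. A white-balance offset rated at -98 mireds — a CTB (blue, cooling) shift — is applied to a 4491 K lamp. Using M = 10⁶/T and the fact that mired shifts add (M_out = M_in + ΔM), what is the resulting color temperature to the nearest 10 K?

8020 K

M_in = 10⁶/4491 = 222.67 mireds.
M_out = 222.67 + (-98) = 124.67 mireds.
T_out = 10⁶/124.67 = 8021.3 K → 8020 K.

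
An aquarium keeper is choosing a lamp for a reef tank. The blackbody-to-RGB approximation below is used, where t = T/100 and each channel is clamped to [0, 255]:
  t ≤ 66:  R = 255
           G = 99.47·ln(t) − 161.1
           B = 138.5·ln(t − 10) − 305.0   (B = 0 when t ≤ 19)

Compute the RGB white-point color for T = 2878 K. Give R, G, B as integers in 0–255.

R=255, G=173, B=101

t = 2878/100 = 28.78; the t ≤ 66 branch applies.
R = 255 by definition for t ≤ 66.
G = 99.47·ln 28.78 − 161.1 = 99.47·3.3597 − 161.1 = 173.087.
B = 138.5·ln(28.78 − 10) − 305.0 = 138.5·ln 18.78 − 305.0 = 138.5·2.9328 − 305.0 = 101.192.
Rounded: (255, 173, 101).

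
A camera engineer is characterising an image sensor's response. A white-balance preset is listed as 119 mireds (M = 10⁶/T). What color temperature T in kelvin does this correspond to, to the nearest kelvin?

8403 K

T = 10⁶ / 119 = 8403.36 K → 8403 K.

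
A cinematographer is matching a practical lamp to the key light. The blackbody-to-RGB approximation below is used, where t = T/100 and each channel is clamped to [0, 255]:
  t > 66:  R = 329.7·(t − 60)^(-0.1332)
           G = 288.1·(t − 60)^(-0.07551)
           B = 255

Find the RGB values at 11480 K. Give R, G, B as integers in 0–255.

R=193, G=213, B=255

t = 11480/100 = 114.8; the t > 66 branch applies.
R = 329.7·(114.8 − 60)^(-0.1332) = 329.7·54.8^(-0.1332) = 329.7·0.58667 = 193.425.
G = 288.1·(114.8 − 60)^(-0.07551) = 288.1·54.8^(-0.07551) = 288.1·0.73910 = 212.935.
B = 255 by definition for t > 66.
Rounded: (193, 213, 255).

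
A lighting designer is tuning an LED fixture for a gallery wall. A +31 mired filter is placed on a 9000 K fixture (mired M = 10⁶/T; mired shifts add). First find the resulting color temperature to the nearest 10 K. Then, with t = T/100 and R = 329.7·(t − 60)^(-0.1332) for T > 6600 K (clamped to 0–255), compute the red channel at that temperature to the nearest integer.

M_in = 10⁶/9000 = 111.11; M_out = 111.11 + (+31) = 142.11.
T_out = 10⁶/142.11 = 7036.7 K → 7040 K; t = 70.4.
R = 329.7·(70.4 − 60)^(-0.1332) = 329.7·10.4^(-0.1332) = 329.7·0.73203 = 241.352.
Rounded: 241.

241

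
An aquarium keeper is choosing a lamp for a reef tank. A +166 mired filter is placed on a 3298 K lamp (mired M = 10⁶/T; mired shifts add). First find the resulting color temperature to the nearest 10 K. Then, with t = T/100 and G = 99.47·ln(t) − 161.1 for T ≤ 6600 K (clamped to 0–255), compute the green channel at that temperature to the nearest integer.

M_in = 10⁶/3298 = 303.21; M_out = 303.21 + (+166) = 469.21.
T_out = 10⁶/469.21 = 2131.2 K → 2130 K; t = 21.3.
G = 99.47·ln 21.3 − 161.1 = 99.47·3.0587 − 161.1 = 143.150.
Rounded: 143.

143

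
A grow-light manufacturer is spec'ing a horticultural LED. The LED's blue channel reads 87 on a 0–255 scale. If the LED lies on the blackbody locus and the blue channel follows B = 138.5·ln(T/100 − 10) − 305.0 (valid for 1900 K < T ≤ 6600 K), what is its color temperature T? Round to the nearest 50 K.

ln(t − 10) = (87 + 305.0) / 138.5 = 2.8303.
t − 10 = e^2.8303 = 16.951, so t = 26.951.
T = 100·t = 2695 K → 2700 K to the nearest 50 K.

2700 K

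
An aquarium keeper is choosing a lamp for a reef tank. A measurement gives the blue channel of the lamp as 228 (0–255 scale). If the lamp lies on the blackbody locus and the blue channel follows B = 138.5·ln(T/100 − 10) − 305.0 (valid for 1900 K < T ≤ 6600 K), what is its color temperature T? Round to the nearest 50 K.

ln(t − 10) = (228 + 305.0) / 138.5 = 3.8484.
t − 10 = e^3.8484 = 46.917, so t = 56.917.
T = 100·t = 5692 K → 5700 K to the nearest 50 K.

5700 K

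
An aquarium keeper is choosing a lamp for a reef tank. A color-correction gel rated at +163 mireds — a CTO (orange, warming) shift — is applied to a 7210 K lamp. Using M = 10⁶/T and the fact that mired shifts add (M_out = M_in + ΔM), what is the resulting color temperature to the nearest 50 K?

M_in = 10⁶/7210 = 138.70 mireds.
M_out = 138.70 + (+163) = 301.70 mireds.
T_out = 10⁶/301.70 = 3314.6 K → 3300 K.

3300 K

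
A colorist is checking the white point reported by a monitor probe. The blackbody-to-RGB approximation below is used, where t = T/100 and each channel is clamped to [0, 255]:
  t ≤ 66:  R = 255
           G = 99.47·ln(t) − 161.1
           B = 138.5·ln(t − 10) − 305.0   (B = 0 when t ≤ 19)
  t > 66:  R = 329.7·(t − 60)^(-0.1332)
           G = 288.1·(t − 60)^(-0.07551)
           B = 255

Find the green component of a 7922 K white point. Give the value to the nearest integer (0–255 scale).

t = 7922/100 = 79.22; the t > 66 branch applies.
G = 288.1·(79.22 − 60)^(-0.07551) = 288.1·19.22^(-0.07551) = 288.1·0.79995 = 230.466.
Rounded: 230.

230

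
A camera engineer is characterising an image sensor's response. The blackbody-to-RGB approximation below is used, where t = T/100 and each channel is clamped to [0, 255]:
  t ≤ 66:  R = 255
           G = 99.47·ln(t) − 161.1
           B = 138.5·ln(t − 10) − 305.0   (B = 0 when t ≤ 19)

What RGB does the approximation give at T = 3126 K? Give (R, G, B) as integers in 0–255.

(255, 181, 118)

t = 3126/100 = 31.26; the t ≤ 66 branch applies.
R = 255 by definition for t ≤ 66.
G = 99.47·ln 31.26 − 161.1 = 99.47·3.4423 − 161.1 = 181.309.
B = 138.5·ln(31.26 − 10) − 305.0 = 138.5·ln 21.26 − 305.0 = 138.5·3.0568 − 305.0 = 118.371.
Rounded: (255, 181, 118).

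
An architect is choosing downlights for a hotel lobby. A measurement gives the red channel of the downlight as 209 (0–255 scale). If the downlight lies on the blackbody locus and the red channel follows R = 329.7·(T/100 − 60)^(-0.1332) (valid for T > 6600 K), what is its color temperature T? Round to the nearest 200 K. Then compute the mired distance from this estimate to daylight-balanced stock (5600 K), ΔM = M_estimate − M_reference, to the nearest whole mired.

(t − 60)^(-0.1332) = 209/329.7 = 0.63391.
t − 60 = 0.63391^(1/-0.1332) = 0.63391^(-7.508) = 30.639, so t = 90.639.
T = 100·t = 9064 K → 9000 K to the nearest 200 K.
M_estimate = 10⁶/9000 = 111.11; M_reference = 10⁶/5600 = 178.57.
ΔM = 111.11 − 178.57 = -67.46 → -67 mireds.

-67 mireds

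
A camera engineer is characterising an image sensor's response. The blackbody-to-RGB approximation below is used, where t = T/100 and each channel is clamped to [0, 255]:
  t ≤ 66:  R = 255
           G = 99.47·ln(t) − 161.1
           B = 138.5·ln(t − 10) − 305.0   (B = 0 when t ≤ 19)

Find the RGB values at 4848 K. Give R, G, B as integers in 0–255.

t = 4848/100 = 48.48; the t ≤ 66 branch applies.
R = 255 by definition for t ≤ 66.
G = 99.47·ln 48.48 − 161.1 = 99.47·3.8812 − 161.1 = 224.958.
B = 138.5·ln(48.48 − 10) − 305.0 = 138.5·ln 38.48 − 305.0 = 138.5·3.6501 − 305.0 = 200.544.
Rounded: (255, 225, 201).

R=255, G=225, B=201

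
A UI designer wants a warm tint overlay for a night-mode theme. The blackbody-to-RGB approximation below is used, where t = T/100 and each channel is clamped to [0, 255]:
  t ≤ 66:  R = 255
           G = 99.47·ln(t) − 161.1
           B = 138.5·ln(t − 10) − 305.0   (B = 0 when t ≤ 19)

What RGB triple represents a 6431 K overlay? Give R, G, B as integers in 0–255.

t = 6431/100 = 64.31; the t ≤ 66 branch applies.
R = 255 by definition for t ≤ 66.
G = 99.47·ln 64.31 − 161.1 = 99.47·4.1637 − 161.1 = 253.065.
B = 138.5·ln(64.31 − 10) − 305.0 = 138.5·ln 54.31 − 305.0 = 138.5·3.9947 − 305.0 = 248.267.
Rounded: (255, 253, 248).

R=255, G=253, B=248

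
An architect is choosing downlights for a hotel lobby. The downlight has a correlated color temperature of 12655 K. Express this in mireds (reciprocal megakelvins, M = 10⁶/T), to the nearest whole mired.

M = 10⁶ / 12655 = 79.020 → 79 mireds.

79 mireds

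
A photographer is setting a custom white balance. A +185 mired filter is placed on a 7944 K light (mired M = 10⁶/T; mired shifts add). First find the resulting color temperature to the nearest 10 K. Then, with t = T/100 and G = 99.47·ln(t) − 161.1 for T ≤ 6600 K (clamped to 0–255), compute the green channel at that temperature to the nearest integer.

M_in = 10⁶/7944 = 125.88; M_out = 125.88 + (+185) = 310.88.
T_out = 10⁶/310.88 = 3216.7 K → 3220 K; t = 32.2.
G = 99.47·ln 32.2 − 161.1 = 99.47·3.4720 − 161.1 = 184.257.
Rounded: 184.

184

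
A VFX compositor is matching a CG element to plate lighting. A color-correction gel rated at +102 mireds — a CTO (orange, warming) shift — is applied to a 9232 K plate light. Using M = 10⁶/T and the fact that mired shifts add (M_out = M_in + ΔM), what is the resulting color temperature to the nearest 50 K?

4750 K

M_in = 10⁶/9232 = 108.32 mireds.
M_out = 108.32 + (+102) = 210.32 mireds.
T_out = 10⁶/210.32 = 4754.7 K → 4750 K.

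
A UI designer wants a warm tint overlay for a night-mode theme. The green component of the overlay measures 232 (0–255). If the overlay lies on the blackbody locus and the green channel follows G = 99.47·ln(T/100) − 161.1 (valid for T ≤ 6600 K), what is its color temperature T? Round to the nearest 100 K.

5200 K

ln t = (232 + 161.1) / 99.47 = 3.9519.
t = e^3.9519 = 52.036.
T = 100·t = 5204 K → 5200 K to the nearest 100 K.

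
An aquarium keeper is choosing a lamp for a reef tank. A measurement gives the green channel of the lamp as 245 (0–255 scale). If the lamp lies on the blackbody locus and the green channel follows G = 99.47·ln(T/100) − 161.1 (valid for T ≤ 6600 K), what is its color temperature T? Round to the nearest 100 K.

5900 K

ln t = (245 + 161.1) / 99.47 = 4.0826.
t = e^4.0826 = 59.302.
T = 100·t = 5930 K → 5900 K to the nearest 100 K.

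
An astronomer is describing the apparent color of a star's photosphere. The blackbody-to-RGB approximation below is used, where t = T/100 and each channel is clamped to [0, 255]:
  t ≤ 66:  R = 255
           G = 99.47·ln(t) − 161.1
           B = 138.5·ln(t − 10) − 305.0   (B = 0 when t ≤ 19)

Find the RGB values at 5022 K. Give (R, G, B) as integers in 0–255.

(255, 228, 207)

t = 5022/100 = 50.22; the t ≤ 66 branch applies.
R = 255 by definition for t ≤ 66.
G = 99.47·ln 50.22 − 161.1 = 99.47·3.9164 − 161.1 = 228.466.
B = 138.5·ln(50.22 − 10) − 305.0 = 138.5·ln 40.22 − 305.0 = 138.5·3.6944 − 305.0 = 206.669.
Rounded: (255, 228, 207).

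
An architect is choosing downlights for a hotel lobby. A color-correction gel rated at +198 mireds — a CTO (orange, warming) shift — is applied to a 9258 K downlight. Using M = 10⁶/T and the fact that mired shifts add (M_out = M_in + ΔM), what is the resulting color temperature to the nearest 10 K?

M_in = 10⁶/9258 = 108.01 mireds.
M_out = 108.01 + (+198) = 306.01 mireds.
T_out = 10⁶/306.01 = 3267.8 K → 3270 K.

3270 K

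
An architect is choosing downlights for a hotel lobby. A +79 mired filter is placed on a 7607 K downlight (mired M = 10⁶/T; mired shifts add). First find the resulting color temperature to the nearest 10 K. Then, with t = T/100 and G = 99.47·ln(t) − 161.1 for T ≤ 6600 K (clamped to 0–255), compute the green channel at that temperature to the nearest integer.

M_in = 10⁶/7607 = 131.46; M_out = 131.46 + (+79) = 210.46.
T_out = 10⁶/210.46 = 4751.5 K → 4750 K; t = 47.5.
G = 99.47·ln 47.5 − 161.1 = 99.47·3.8607 − 161.1 = 222.927.
Rounded: 223.

223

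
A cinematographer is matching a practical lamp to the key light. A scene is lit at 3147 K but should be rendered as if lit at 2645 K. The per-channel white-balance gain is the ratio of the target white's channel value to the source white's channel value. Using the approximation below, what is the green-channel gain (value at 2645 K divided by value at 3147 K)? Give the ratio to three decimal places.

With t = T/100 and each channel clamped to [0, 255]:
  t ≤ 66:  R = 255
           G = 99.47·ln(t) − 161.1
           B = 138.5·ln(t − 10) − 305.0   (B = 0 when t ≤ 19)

0.905

At 3147 K (t = 31.47):
  G = 99.47·ln 31.47 − 161.1 = 99.47·3.4490 − 161.1 = 181.975.
At 2645 K (t = 26.45):
  G = 99.47·ln 26.45 − 161.1 = 99.47·3.2753 − 161.1 = 164.690.
Gain = 164.690 / 181.975 = 0.9050 → 0.905.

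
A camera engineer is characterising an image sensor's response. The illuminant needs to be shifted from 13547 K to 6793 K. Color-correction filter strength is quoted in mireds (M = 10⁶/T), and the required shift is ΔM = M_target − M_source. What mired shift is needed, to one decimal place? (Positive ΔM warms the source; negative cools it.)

+73.4 mireds

M_source = 10⁶/13547 = 73.817; M_target = 10⁶/6793 = 147.210.
ΔM = 147.210 − 73.817 = 73.393 → +73.4 mireds, a warming shift.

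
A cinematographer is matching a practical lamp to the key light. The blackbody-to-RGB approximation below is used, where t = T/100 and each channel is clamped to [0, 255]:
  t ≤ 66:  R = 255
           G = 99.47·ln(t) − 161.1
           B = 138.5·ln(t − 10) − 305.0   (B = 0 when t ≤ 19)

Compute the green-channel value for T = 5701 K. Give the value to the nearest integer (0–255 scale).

t = 5701/100 = 57.01; the t ≤ 66 branch applies.
G = 99.47·ln 57.01 − 161.1 = 99.47·4.0432 − 161.1 = 241.080.
Rounded: 241.

241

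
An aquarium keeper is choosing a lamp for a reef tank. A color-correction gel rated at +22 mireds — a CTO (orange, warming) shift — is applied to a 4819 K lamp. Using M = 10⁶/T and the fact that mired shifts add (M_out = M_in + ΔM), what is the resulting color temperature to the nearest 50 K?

M_in = 10⁶/4819 = 207.51 mireds.
M_out = 207.51 + (+22) = 229.51 mireds.
T_out = 10⁶/229.51 = 4357.1 K → 4350 K.

4350 K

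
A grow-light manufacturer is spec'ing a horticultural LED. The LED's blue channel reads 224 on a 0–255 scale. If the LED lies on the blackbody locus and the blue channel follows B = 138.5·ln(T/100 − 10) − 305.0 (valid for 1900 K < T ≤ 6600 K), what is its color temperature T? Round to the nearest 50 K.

5550 K

ln(t − 10) = (224 + 305.0) / 138.5 = 3.8195.
t − 10 = e^3.8195 = 45.581, so t = 55.581.
T = 100·t = 5558 K → 5550 K to the nearest 50 K.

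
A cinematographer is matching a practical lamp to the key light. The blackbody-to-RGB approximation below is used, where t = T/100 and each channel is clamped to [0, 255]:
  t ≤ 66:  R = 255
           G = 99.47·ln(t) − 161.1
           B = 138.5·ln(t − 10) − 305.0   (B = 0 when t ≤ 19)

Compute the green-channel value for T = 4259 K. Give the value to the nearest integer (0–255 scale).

t = 4259/100 = 42.59; the t ≤ 66 branch applies.
G = 99.47·ln 42.59 − 161.1 = 99.47·3.7516 − 161.1 = 212.074.
Rounded: 212.

212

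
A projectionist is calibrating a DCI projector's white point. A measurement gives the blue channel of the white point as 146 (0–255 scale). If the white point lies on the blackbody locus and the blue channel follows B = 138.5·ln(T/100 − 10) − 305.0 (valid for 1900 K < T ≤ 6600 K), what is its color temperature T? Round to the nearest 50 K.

3600 K

ln(t − 10) = (146 + 305.0) / 138.5 = 3.2563.
t − 10 = e^3.2563 = 25.954, so t = 35.954.
T = 100·t = 3595 K → 3600 K to the nearest 50 K.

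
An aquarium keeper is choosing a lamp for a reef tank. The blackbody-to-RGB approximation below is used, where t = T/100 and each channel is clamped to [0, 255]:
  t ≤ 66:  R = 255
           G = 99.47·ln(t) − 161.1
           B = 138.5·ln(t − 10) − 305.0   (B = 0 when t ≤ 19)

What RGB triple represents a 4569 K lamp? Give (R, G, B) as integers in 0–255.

(255, 219, 190)

t = 4569/100 = 45.69; the t ≤ 66 branch applies.
R = 255 by definition for t ≤ 66.
G = 99.47·ln 45.69 − 161.1 = 99.47·3.8219 − 161.1 = 219.062.
B = 138.5·ln(45.69 − 10) − 305.0 = 138.5·ln 35.69 − 305.0 = 138.5·3.5749 − 305.0 = 190.120.
Rounded: (255, 219, 190).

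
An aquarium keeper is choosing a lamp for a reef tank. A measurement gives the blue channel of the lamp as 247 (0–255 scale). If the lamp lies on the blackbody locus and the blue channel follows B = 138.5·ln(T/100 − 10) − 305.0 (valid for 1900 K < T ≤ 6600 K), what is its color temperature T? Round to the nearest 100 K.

ln(t − 10) = (247 + 305.0) / 138.5 = 3.9856.
t − 10 = e^3.9856 = 53.815, so t = 63.815.
T = 100·t = 6382 K → 6400 K to the nearest 100 K.

6400 K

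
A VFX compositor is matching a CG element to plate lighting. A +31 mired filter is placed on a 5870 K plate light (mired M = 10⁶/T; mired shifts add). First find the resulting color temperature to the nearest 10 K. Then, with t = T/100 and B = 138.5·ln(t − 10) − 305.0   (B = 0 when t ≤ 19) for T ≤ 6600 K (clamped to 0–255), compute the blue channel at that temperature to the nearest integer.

205

M_in = 10⁶/5870 = 170.36; M_out = 170.36 + (+31) = 201.36.
T_out = 10⁶/201.36 = 4966.3 K → 4970 K; t = 49.7.
B = 138.5·ln(49.7 − 10) − 305.0 = 138.5·ln 39.7 − 305.0 = 138.5·3.6814 − 305.0 = 204.867.
Rounded: 205.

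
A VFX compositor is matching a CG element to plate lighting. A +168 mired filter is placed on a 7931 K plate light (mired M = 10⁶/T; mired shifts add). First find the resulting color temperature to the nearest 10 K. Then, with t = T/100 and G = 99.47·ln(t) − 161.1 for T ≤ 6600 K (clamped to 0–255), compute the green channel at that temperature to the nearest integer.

M_in = 10⁶/7931 = 126.09; M_out = 126.09 + (+168) = 294.09.
T_out = 10⁶/294.09 = 3400.3 K → 3400 K; t = 34.
G = 99.47·ln 34 − 161.1 = 99.47·3.5264 − 161.1 = 189.667.
Rounded: 190.

190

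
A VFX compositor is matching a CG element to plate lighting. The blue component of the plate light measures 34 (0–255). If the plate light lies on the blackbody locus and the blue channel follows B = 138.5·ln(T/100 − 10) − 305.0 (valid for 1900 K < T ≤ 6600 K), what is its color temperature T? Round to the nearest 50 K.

2150 K

ln(t − 10) = (34 + 305.0) / 138.5 = 2.4477.
t − 10 = e^2.4477 = 11.561, so t = 21.561.
T = 100·t = 2156 K → 2150 K to the nearest 50 K.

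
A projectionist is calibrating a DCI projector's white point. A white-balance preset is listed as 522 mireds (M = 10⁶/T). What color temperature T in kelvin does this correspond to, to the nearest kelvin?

T = 10⁶ / 522 = 1915.71 K → 1916 K.

1916 K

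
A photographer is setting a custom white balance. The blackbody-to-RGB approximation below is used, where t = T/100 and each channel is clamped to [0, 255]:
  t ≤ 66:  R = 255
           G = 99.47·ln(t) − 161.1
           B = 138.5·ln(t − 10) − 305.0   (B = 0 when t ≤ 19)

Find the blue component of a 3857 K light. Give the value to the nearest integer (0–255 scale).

159

t = 3857/100 = 38.57; the t ≤ 66 branch applies.
B = 138.5·ln(38.57 − 10) − 305.0 = 138.5·ln 28.57 − 305.0 = 138.5·3.3524 − 305.0 = 159.301.
Rounded: 159.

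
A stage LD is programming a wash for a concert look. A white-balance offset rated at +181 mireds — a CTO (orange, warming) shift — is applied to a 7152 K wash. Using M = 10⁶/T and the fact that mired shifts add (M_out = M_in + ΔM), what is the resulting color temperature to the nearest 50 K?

M_in = 10⁶/7152 = 139.82 mireds.
M_out = 139.82 + (+181) = 320.82 mireds.
T_out = 10⁶/320.82 = 3117.0 K → 3100 K.

3100 K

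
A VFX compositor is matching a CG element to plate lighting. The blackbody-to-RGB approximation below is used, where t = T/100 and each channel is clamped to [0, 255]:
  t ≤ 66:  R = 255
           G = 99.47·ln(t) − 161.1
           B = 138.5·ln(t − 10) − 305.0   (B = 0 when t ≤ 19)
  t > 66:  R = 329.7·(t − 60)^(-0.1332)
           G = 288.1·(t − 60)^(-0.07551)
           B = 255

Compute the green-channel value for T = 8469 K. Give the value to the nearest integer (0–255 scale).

226

t = 8469/100 = 84.69; the t > 66 branch applies.
G = 288.1·(84.69 − 60)^(-0.07551) = 288.1·24.69^(-0.07551) = 288.1·0.78497 = 226.149.
Rounded: 226.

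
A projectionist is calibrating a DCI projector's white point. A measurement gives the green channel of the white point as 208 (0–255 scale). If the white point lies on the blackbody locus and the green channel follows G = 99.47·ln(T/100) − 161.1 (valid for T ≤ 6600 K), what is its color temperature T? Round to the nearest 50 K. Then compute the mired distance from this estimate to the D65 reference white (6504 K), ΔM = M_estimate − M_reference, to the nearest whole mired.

ln t = (208 + 161.1) / 99.47 = 3.7107.
t = e^3.7107 = 40.881.
T = 100·t = 4088 K → 4100 K to the nearest 50 K.
M_estimate = 10⁶/4100 = 243.90; M_reference = 10⁶/6504 = 153.75.
ΔM = 243.90 − 153.75 = 90.15 → +90 mireds.

+90 mireds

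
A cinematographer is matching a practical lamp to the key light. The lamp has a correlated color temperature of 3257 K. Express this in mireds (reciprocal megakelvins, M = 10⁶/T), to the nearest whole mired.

M = 10⁶ / 3257 = 307.031 → 307 mireds.

307 mireds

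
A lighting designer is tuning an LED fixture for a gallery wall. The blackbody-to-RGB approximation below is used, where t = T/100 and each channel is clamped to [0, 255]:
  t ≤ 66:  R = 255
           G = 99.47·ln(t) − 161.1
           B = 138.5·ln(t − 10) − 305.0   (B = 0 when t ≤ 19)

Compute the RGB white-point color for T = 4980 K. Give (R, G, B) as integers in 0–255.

t = 4980/100 = 49.8; the t ≤ 66 branch applies.
R = 255 by definition for t ≤ 66.
G = 99.47·ln 49.8 − 161.1 = 99.47·3.9080 − 161.1 = 227.630.
B = 138.5·ln(49.8 − 10) − 305.0 = 138.5·ln 39.8 − 305.0 = 138.5·3.6839 − 305.0 = 205.216.
Rounded: (255, 228, 205).

(255, 228, 205)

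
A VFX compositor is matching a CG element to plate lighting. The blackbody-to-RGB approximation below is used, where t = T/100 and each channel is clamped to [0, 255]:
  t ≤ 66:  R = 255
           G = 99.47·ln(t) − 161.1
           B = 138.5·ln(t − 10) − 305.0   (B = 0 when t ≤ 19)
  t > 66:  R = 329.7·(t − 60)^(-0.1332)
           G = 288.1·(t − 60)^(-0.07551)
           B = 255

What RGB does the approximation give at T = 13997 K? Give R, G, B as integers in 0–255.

R=184, G=207, B=255

t = 13997/100 = 139.97; the t > 66 branch applies.
R = 329.7·(139.97 − 60)^(-0.1332) = 329.7·79.97^(-0.1332) = 329.7·0.55787 = 183.929.
G = 288.1·(139.97 − 60)^(-0.07551) = 288.1·79.97^(-0.07551) = 288.1·0.71831 = 206.944.
B = 255 by definition for t > 66.
Rounded: (184, 207, 255).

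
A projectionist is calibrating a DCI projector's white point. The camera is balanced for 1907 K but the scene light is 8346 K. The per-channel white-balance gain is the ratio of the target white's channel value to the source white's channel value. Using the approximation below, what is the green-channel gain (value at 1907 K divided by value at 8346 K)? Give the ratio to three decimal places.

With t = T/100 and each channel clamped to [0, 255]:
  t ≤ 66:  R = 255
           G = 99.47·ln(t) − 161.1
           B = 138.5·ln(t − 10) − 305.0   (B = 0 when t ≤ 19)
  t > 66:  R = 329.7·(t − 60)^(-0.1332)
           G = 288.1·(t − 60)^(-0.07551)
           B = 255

At 8346 K (t = 83.46):
  G = 288.1·(83.46 − 60)^(-0.07551) = 288.1·23.46^(-0.07551) = 288.1·0.78800 = 227.023.
At 1907 K (t = 19.07):
  G = 99.47·ln 19.07 − 161.1 = 99.47·2.9481 − 161.1 = 132.149.
Gain = 132.149 / 227.023 = 0.5821 → 0.582.

0.582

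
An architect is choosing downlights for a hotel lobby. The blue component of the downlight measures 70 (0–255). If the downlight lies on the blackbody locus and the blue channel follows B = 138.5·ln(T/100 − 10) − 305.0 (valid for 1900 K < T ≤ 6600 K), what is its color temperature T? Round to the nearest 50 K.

ln(t − 10) = (70 + 305.0) / 138.5 = 2.7076.
t − 10 = e^2.7076 = 14.993, so t = 24.993.
T = 100·t = 2499 K → 2500 K to the nearest 50 K.

2500 K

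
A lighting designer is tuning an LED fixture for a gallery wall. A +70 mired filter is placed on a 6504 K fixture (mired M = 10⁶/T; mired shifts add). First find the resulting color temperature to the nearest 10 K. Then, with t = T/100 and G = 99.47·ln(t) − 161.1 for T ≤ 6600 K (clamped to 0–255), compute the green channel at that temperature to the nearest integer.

M_in = 10⁶/6504 = 153.75; M_out = 153.75 + (+70) = 223.75.
T_out = 10⁶/223.75 = 4469.2 K → 4470 K; t = 44.7.
G = 99.47·ln 44.7 − 161.1 = 99.47·3.8000 − 161.1 = 216.883.
Rounded: 217.

217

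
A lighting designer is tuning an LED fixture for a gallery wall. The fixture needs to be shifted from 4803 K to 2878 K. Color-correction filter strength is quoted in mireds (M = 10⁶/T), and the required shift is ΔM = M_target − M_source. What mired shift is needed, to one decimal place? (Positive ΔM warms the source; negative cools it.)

+139.3 mireds

M_source = 10⁶/4803 = 208.203; M_target = 10⁶/2878 = 347.464.
ΔM = 347.464 − 208.203 = 139.260 → +139.3 mireds, a warming shift.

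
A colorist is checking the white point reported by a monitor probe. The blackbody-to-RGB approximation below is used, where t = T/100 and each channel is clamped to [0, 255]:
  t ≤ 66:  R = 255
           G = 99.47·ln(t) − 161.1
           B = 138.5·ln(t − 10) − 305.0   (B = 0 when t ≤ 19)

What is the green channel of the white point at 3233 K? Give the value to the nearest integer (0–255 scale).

185

t = 3233/100 = 32.33; the t ≤ 66 branch applies.
G = 99.47·ln 32.33 − 161.1 = 99.47·3.4760 − 161.1 = 184.657.
Rounded: 185.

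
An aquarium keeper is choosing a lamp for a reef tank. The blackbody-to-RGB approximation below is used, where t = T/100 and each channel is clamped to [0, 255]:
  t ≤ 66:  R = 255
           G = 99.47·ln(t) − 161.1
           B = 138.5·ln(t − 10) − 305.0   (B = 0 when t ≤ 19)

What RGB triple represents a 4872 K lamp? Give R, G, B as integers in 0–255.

t = 4872/100 = 48.72; the t ≤ 66 branch applies.
R = 255 by definition for t ≤ 66.
G = 99.47·ln 48.72 − 161.1 = 99.47·3.8861 − 161.1 = 225.449.
B = 138.5·ln(48.72 − 10) − 305.0 = 138.5·ln 38.72 − 305.0 = 138.5·3.6564 − 305.0 = 201.405.
Rounded: (255, 225, 201).

R=255, G=225, B=201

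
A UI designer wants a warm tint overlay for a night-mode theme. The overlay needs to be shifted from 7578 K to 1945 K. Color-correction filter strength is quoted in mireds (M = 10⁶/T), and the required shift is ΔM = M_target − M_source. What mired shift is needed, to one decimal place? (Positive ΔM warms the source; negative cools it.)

+382.2 mireds

M_source = 10⁶/7578 = 131.961; M_target = 10⁶/1945 = 514.139.
ΔM = 514.139 − 131.961 = 382.178 → +382.2 mireds, a warming shift.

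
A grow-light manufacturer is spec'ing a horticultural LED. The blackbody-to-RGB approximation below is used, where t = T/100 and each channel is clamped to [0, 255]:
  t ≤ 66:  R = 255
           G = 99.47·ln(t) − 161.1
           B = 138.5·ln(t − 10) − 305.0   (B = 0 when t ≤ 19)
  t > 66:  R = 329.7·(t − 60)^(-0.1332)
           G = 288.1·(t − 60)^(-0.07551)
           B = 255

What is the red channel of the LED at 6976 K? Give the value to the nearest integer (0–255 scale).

t = 6976/100 = 69.76; the t > 66 branch applies.
R = 329.7·(69.76 − 60)^(-0.1332) = 329.7·9.76^(-0.1332) = 329.7·0.73825 = 243.402.
Rounded: 243.

243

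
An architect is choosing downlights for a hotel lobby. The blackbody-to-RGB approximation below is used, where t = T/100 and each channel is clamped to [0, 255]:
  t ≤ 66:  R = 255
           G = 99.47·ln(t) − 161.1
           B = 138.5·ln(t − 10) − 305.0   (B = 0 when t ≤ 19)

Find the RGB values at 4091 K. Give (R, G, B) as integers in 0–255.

t = 4091/100 = 40.91; the t ≤ 66 branch applies.
R = 255 by definition for t ≤ 66.
G = 99.47·ln 40.91 − 161.1 = 99.47·3.7114 − 161.1 = 208.070.
B = 138.5·ln(40.91 − 10) − 305.0 = 138.5·ln 30.91 − 305.0 = 138.5·3.4311 − 305.0 = 170.205.
Rounded: (255, 208, 170).

(255, 208, 170)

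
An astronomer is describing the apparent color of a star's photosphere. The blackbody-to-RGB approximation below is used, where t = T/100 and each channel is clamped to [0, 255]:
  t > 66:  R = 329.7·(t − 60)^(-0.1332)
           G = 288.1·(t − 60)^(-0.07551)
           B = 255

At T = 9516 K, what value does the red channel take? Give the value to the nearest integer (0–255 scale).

205

t = 9516/100 = 95.16; the t > 66 branch applies.
R = 329.7·(95.16 − 60)^(-0.1332) = 329.7·35.16^(-0.1332) = 329.7·0.62240 = 205.204.
Rounded: 205.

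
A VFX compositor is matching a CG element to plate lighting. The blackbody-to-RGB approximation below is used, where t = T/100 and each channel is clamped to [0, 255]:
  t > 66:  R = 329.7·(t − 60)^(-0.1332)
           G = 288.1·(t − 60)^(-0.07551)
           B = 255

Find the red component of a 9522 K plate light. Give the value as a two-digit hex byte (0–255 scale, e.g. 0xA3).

0xCD

t = 9522/100 = 95.22; the t > 66 branch applies.
R = 329.7·(95.22 − 60)^(-0.1332) = 329.7·35.22^(-0.1332) = 329.7·0.62225 = 205.157.
Rounded: 205; in hex, 0xCD.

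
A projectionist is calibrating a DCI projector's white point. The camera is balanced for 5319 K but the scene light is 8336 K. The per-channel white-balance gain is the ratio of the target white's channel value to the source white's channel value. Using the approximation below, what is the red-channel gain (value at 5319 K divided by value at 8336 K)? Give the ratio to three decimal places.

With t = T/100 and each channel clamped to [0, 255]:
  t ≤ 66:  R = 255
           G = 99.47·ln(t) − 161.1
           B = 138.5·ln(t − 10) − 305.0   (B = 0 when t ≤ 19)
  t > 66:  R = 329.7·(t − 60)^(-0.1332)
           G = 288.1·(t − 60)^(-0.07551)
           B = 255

At 8336 K (t = 83.36):
  R = 329.7·(83.36 − 60)^(-0.1332) = 329.7·23.36^(-0.1332) = 329.7·0.65723 = 216.690.
At 5319 K (t = 53.19):
  R = 255 by definition for t ≤ 66.
Gain = 255.000 / 216.690 = 1.1768 → 1.177.

1.177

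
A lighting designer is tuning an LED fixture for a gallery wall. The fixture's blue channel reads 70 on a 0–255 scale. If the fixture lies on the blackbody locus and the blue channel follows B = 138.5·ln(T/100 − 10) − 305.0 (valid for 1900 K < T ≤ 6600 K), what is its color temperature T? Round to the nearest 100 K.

ln(t − 10) = (70 + 305.0) / 138.5 = 2.7076.
t − 10 = e^2.7076 = 14.993, so t = 24.993.
T = 100·t = 2499 K → 2500 K to the nearest 100 K.

2500 K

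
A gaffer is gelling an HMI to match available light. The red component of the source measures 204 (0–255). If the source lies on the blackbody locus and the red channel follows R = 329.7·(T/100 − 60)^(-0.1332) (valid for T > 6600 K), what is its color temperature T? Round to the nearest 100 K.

(t − 60)^(-0.1332) = 204/329.7 = 0.61874.
t − 60 = 0.61874^(1/-0.1332) = 0.61874^(-7.508) = 36.748, so t = 96.748.
T = 100·t = 9675 K → 9700 K to the nearest 100 K.

9700 K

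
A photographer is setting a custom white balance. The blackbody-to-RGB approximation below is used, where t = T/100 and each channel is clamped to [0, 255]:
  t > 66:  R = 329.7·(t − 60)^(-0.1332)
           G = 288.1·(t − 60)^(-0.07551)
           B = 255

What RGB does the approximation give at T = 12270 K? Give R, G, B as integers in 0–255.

R=190, G=211, B=255

t = 12270/100 = 122.7; the t > 66 branch applies.
R = 329.7·(122.7 − 60)^(-0.1332) = 329.7·62.7^(-0.1332) = 329.7·0.57624 = 189.987.
G = 288.1·(122.7 − 60)^(-0.07551) = 288.1·62.7^(-0.07551) = 288.1·0.73162 = 210.781.
B = 255 by definition for t > 66.
Rounded: (190, 211, 255).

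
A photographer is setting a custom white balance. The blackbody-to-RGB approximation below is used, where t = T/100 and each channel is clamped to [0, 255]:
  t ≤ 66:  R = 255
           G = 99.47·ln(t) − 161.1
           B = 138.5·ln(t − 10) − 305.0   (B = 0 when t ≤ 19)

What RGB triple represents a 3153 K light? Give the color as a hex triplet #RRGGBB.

#FFB678

t = 3153/100 = 31.53; the t ≤ 66 branch applies.
R = 255 by definition for t ≤ 66.
G = 99.47·ln 31.53 − 161.1 = 99.47·3.4509 − 161.1 = 182.165.
B = 138.5·ln(31.53 − 10) − 305.0 = 138.5·ln 21.53 − 305.0 = 138.5·3.0694 − 305.0 = 120.118.
Rounded: (255, 182, 120).
In hex: #FFB678.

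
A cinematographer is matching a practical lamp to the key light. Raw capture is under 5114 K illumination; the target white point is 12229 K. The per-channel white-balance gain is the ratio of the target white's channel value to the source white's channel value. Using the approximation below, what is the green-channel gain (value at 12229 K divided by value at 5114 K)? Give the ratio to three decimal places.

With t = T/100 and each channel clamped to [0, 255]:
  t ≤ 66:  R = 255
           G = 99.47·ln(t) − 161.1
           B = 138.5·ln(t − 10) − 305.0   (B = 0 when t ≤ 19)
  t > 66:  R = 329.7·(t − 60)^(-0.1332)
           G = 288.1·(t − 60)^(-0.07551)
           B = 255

At 5114 K (t = 51.14):
  G = 99.47·ln 51.14 − 161.1 = 99.47·3.9346 − 161.1 = 230.271.
At 12229 K (t = 122.29):
  G = 288.1·(122.29 − 60)^(-0.07551) = 288.1·62.29^(-0.07551) = 288.1·0.73199 = 210.886.
Gain = 210.886 / 230.271 = 0.9158 → 0.916.

0.916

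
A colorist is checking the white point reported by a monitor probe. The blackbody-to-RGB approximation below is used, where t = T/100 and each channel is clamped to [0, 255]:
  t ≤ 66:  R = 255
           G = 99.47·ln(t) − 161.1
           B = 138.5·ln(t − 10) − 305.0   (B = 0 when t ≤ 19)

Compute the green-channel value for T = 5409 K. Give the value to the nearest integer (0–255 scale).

236

t = 5409/100 = 54.09; the t ≤ 66 branch applies.
G = 99.47·ln 54.09 − 161.1 = 99.47·3.9906 − 161.1 = 235.850.
Rounded: 236.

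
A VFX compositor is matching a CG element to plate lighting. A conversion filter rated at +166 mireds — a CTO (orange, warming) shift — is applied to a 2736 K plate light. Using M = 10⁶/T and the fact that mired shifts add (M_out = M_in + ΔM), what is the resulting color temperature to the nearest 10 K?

M_in = 10⁶/2736 = 365.50 mireds.
M_out = 365.50 + (+166) = 531.50 mireds.
T_out = 10⁶/531.50 = 1881.5 K → 1880 K.

1880 K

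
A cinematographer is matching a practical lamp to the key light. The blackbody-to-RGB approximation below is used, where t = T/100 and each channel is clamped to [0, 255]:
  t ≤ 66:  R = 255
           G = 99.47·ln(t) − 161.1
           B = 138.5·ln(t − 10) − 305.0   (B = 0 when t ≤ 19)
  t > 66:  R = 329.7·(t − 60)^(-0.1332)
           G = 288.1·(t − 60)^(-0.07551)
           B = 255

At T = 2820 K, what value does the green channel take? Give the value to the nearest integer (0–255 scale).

t = 2820/100 = 28.2; the t ≤ 66 branch applies.
G = 99.47·ln 28.2 − 161.1 = 99.47·3.3393 − 161.1 = 171.062.
Rounded: 171.

171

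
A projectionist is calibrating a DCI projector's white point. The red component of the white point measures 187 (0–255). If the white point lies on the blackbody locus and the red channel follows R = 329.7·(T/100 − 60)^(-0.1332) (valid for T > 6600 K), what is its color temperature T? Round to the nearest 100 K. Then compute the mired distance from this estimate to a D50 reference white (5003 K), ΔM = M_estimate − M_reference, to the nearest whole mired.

(t − 60)^(-0.1332) = 187/329.7 = 0.56718.
t − 60 = 0.56718^(1/-0.1332) = 0.56718^(-7.508) = 70.620, so t = 130.620.
T = 100·t = 13062 K → 13100 K to the nearest 100 K.
M_estimate = 10⁶/13100 = 76.34; M_reference = 10⁶/5003 = 199.88.
ΔM = 76.34 − 199.88 = -123.54 → -124 mireds.

-124 mireds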